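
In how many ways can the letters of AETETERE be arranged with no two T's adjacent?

Total arrangements of AETETERE: 8!/(4!·2!) = 840.
Arrangements with the T's together: treat TT as one letter, giving (7)!/(4!) = 210.
Subtracting, 840 − 210 = 630 arrangements keep the T's apart.

630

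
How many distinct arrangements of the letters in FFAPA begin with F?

12

Fix F in the first position and arrange the remaining 4 letters.
Those 4 letters have A appearing twice, giving (4)!/(2!) = 12.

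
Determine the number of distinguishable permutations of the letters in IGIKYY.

The 6 letters of IGIKYY have repeats: I appearing twice and Y appearing twice.
Dividing 6! = 720 by 2!·2! = 4 for the repeated letters gives 180.

180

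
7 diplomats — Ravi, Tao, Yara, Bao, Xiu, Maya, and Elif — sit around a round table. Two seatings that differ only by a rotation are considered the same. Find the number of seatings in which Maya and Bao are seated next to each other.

240

Treat {Maya, Bao} as one unit (2 internal orders) and seat the resulting 6 units around the table: (5)! circular arrangements.
So 2 × (5)! = 2 × 120 = 240.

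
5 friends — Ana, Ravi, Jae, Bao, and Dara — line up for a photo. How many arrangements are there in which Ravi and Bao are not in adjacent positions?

There are 5! = 120 arrangements in all. If Ravi and Bao are adjacent, merging them into one block gives 2·(4)! = 48 arrangements.
So 120 − 48 = 72 arrangements keep them apart.

72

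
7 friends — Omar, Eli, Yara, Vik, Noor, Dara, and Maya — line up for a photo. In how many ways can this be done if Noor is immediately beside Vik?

1440

Place the 5 others and the Noor-Vik pair as 6 objects in a line; the pair has 2 internal arrangements.
That gives 2 × 6! = 2 × 720 = 1440.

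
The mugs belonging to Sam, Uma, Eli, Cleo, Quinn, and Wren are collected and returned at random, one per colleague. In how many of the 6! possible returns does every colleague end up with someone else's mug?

This is the derangement count D_6: permutations of 6 items with no fixed point.
By inclusion–exclusion this is Σ_{j=0}^{6} (−1)^j C(6,j)·(6−j)!.
Computing: 720 − 720 + 360 − 120 + 30 − 6 + 1 = 265.

265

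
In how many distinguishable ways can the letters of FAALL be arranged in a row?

30

Letter multiplicities in FAALL: A×2, F×1, L×2.
So there are 5! / (2!·2!) = 30 distinguishable arrangements.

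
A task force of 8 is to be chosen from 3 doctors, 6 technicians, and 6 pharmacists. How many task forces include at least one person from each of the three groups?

Unrestricted: C(15,8) = 6435 ways to pick any 8 of the 15.
Selections missing a whole group: no doctors → C(12,8) = 495; no technicians → C(9,8) = 9; no pharmacists → C(9,8) = 9.
Add back selections omitting two groups (i.e. drawn from a single group): C(3,8) + C(6,8) + C(6,8) = 0.
By inclusion–exclusion: 6435 − 513 + 0 = 5922.

5922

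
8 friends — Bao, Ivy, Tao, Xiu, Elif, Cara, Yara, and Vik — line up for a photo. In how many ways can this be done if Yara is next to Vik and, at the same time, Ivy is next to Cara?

2880

Treat {Yara,Vik} as one block (2 orders) and {Ivy,Cara} as another (2 orders).
That leaves 6 units to arrange: 2 × 2 × 6! = 4 × 720 = 2880.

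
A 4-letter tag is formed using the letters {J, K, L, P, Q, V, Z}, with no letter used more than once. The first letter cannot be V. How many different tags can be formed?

720

The first letter has 7−1 = 6 choices (anything except V).
The remaining 3 letters are filled from the other 6 symbols without repetition: 6 × 5 × 4 = 120.
Total: 6 × 120 = 720.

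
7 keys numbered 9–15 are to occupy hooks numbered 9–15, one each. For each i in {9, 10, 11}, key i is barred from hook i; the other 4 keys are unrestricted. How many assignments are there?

Let Aᵢ (for i ∈ {9, 10, 11}) be the placements that put key i in its forbidden hook. Any j of these fix j positions, leaving (7−j)! ways to fill the rest, and there are C(3,j) ways to pick which j.
By inclusion–exclusion, the number of valid placements is Σ_{j=0}^{3} (−1)^j C(3,j)·(7−j)!.
Computing: 5040 − 2160 + 360 − 24 = 3216.

3216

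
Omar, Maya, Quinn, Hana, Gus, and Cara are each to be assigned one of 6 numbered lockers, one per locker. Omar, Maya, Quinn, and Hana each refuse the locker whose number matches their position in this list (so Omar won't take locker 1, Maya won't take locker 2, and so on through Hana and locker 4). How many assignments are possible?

Let Aᵢ (for 1 ≤ i ≤ 4) be the placements that put person i in their forbidden locker. Any j of these fix j positions, leaving (6−j)! ways to fill the rest, and there are C(4,j) ways to pick which j.
By inclusion–exclusion, the number of valid placements is Σ_{j=0}^{4} (−1)^j C(4,j)·(6−j)!.
Computing: 720 − 480 + 144 − 24 + 2 = 362.

362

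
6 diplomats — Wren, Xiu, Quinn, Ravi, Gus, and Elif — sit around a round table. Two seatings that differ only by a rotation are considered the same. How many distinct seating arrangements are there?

120

Around a circle, 6 distinct people have 6!/6 = (5)! = 120 rotationally distinct seatings.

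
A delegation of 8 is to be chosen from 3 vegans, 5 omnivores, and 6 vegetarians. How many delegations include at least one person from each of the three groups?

With no constraint there are C(14,8) = 3003 possible selections.
Selections missing a whole group: no vegans → C(11,8) = 165; no omnivores → C(9,8) = 9; no vegetarians → C(8,8) = 1.
Add back selections omitting two groups (i.e. drawn from a single group): C(3,8) + C(5,8) + C(6,8) = 0.
By inclusion–exclusion: 3003 − 175 + 0 = 2828.

2828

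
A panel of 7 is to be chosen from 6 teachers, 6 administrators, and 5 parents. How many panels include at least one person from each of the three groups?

17996

With no constraint there are C(17,7) = 19448 possible selections.
Subtract selections that omit an entire group: no teachers → C(11,7) = 330; no administrators → C(11,7) = 330; no parents → C(12,7) = 792.
Add back selections omitting two groups (i.e. drawn from a single group): C(6,7) + C(6,7) + C(5,7) = 0.
By inclusion–exclusion: 19448 − 1452 + 0 = 17996.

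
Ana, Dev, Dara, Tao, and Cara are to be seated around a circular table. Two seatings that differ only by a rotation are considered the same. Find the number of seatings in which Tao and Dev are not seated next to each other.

Without the restriction there are (4)! = 24 seatings.
Those with Tao next to Dev: fuse the pair into one unit and seat 4 units around a circle — 2·(3)! = 12.
Subtracting, 24 − 12 = 12.

12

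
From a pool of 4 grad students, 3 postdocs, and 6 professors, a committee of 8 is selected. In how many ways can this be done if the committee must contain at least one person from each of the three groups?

1233

Total 8-person selections from all 13: C(13,8) = 1287.
Subtract selections that omit an entire group: no grad students → C(9,8) = 9; no postdocs → C(10,8) = 45; no professors → C(7,8) = 0.
Add back selections omitting two groups (i.e. drawn from a single group): C(4,8) + C(3,8) + C(6,8) = 0.
By inclusion–exclusion: 1287 − 54 + 0 = 1233.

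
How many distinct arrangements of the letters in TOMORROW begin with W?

With the first slot taken by W, it remains to arrange the other 7 letters (TOMORRO).
Those 7 letters have O appearing 3 times and R appearing twice, giving (7)!/(3!·2!) = 420.

420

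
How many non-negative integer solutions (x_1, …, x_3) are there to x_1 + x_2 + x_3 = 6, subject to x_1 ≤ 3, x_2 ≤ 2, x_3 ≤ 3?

Without the upper bounds there are C(8,2) = 28 ways to split 6 among 3 variables.
Subtract solutions that violate a single cap (substitute x_i' = x_i − (cap_i+1)): x_1 ≥ 4 gives C(4,2) = 6; x_2 ≥ 3 gives C(5,2) = 10; x_3 ≥ 4 gives C(4,2) = 6. Together 22.
No two caps can be exceeded simultaneously, so the pair terms are all 0.
By inclusion–exclusion the count is 28 − 22 + 0 = 6.

6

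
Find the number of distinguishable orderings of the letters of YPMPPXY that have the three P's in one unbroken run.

Treat the 3 copies of P as a single block. The multiset to arrange is then {PPP, M, X, Y, Y}, 5 items in all.
That gives (5)!/(2!) = 60 arrangements.

60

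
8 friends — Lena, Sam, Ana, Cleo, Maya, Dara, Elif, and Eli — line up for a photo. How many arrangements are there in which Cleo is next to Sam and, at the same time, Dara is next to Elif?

2880

Treat {Cleo,Sam} as one block (2 orders) and {Dara,Elif} as another (2 orders).
That leaves 6 units to arrange: 2 × 2 × 6! = 4 × 720 = 2880.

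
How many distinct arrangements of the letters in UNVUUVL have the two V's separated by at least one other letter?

300

Total arrangements of UNVUUVL: 7!/(3!·2!) = 420.
If the two V's are adjacent, glue them into one block, leaving 6 items to arrange: (6)!/(3!) = 120 ways.
Hence 420 − 120 = 300.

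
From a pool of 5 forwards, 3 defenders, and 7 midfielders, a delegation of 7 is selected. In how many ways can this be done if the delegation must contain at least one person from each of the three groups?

5516

Total 7-person selections from all 15: C(15,7) = 6435.
Subtract selections that omit an entire group: no forwards → C(10,7) = 120; no defenders → C(12,7) = 792; no midfielders → C(8,7) = 8.
Add back selections omitting two groups (i.e. drawn from a single group): C(5,7) + C(3,7) + C(7,7) = 1.
By inclusion–exclusion: 6435 − 920 + 1 = 5516.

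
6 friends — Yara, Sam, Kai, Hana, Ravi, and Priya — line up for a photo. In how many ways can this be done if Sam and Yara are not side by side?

There are 6! = 720 arrangements in all. If Sam and Yara are adjacent, merging them into one block gives 2·(5)! = 240 arrangements.
Complementary counting: 720 − 240 = 480.

480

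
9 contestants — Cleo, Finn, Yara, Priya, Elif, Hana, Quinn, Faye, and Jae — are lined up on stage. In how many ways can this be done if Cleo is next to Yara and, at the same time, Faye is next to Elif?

20160

Treat {Cleo,Yara} as one block (2 orders) and {Faye,Elif} as another (2 orders).
That leaves 7 units to arrange: 2 × 2 × 7! = 4 × 5040 = 20160.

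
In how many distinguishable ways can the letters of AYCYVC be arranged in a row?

The 6 letters of AYCYVC have repeats: C appearing twice and Y appearing twice.
So there are 6! / (2!·2!) = 180 distinguishable arrangements.

180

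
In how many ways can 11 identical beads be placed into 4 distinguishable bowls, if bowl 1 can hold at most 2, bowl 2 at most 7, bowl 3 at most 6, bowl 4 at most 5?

103

By stars and bars, unrestricted non-negative solutions to x_1+…+x_4 = 11 number C(11+3,3) = 364.
Subtract solutions that violate a single cap (substitute x_i' = x_i − (cap_i+1)): x_1 ≥ 3 gives C(11,3) = 165; x_2 ≥ 8 gives C(6,3) = 20; x_3 ≥ 7 gives C(7,3) = 35; x_4 ≥ 6 gives C(8,3) = 56. Together 276.
Add back pairs where two caps are both exceeded: 1 + 4 + 10 + 0 + 0 + 0 = 15.
By inclusion–exclusion the count is 364 − 276 + 15 = 103.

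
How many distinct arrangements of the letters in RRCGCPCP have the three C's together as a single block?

180

Treat the 3 copies of C as a single block. The multiset to arrange is then {CCC, G, P, P, R, R}, 6 items in all.
That gives (6)!/(2!·2!) = 180 arrangements.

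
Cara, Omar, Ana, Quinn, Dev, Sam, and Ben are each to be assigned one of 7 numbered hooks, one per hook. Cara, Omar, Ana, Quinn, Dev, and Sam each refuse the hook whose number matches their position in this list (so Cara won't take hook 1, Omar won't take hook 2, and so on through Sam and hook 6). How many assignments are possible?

2119

Let Aᵢ (for 1 ≤ i ≤ 6) be the placements that put person i in their forbidden hook. Any j of these fix j positions, leaving (7−j)! ways to fill the rest, and there are C(6,j) ways to pick which j.
By inclusion–exclusion, the number of valid placements is Σ_{j=0}^{6} (−1)^j C(6,j)·(7−j)!.
Computing: 5040 − 4320 + 1800 − 480 + 90 − 12 + 1 = 2119.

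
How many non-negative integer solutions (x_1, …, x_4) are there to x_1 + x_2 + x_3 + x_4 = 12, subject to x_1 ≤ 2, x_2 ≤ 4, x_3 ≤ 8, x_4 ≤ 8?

112

Without the upper bounds there are C(15,3) = 455 ways to split 12 among 4 variables.
Subtract solutions that violate a single cap (substitute x_i' = x_i − (cap_i+1)): x_1 ≥ 3 gives C(12,3) = 220; x_2 ≥ 5 gives C(10,3) = 120; x_3 ≥ 9 gives C(6,3) = 20; x_4 ≥ 9 gives C(6,3) = 20. Together 380.
Add back pairs where two caps are both exceeded: 35 + 1 + 1 + 0 + 0 + 0 = 37.
By inclusion–exclusion the count is 455 − 380 + 37 = 112.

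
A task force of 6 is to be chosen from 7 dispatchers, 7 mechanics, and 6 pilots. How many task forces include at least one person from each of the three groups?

With no constraint there are C(20,6) = 38760 possible selections.
Selections missing a whole group: no dispatchers → C(13,6) = 1716; no mechanics → C(13,6) = 1716; no pilots → C(14,6) = 3003.
Add back selections omitting two groups (i.e. drawn from a single group): C(7,6) + C(7,6) + C(6,6) = 15.
By inclusion–exclusion: 38760 − 6435 + 15 = 32340.

32340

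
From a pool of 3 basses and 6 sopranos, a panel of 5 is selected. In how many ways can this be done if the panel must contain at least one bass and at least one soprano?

120

Unrestricted: C(9,5) = 126 ways to pick any 5 of the 9.
Selections missing a whole group: no basses → C(6,5) = 6; no sopranos → C(3,5) = 0.
Both groups omitted at once is impossible, so 126 − 6 = 120.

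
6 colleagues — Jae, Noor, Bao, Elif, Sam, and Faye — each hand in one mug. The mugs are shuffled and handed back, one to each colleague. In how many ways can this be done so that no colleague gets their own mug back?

265

Count assignments avoiding every fixed point. For any j of the 6 colleagues fixed to their own mug, the other 6−j can be arranged in (6−j)! ways.
By inclusion–exclusion this is Σ_{j=0}^{6} (−1)^j C(6,j)·(6−j)!.
Computing: 720 − 720 + 360 − 120 + 30 − 6 + 1 = 265.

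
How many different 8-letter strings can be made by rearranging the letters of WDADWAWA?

WDADWAWA has 8 letters with A appearing 3 times, D appearing twice, and W appearing 3 times.
So there are 8! / (3!·3!·2!) = 560 distinguishable arrangements.

560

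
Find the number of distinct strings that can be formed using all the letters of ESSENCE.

420

The 7 letters of ESSENCE have repeats: E appearing 3 times and S appearing twice.
The number of distinct arrangements is 7!/(3!·2!) = 5040/12 = 420.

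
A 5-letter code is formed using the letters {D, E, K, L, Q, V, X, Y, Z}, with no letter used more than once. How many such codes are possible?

Choose and order 5 of the 9 symbols: the first letter has 9 options, the next 8, and so on down to 5.
9 × 8 × 7 × 6 × 5 = 15120.

15120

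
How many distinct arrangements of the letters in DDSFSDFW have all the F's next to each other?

420

Treat the 2 copies of F as a single block. The multiset to arrange is then {FF, D, D, D, S, S, W}, 7 items in all.
That gives (7)!/(3!·2!) = 420 arrangements.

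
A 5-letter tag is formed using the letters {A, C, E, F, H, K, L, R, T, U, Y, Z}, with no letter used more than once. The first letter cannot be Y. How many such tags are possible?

The first letter has 12−1 = 11 choices (anything except Y).
The remaining 4 letters are filled from the other 11 symbols without repetition: 11 × 10 × 9 × 8 = 7920.
Total: 11 × 7920 = 87120.

87120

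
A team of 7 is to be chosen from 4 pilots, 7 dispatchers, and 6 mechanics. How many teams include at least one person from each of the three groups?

17283

Unrestricted: C(17,7) = 19448 ways to pick any 7 of the 17.
Selections missing a whole group: no pilots → C(13,7) = 1716; no dispatchers → C(10,7) = 120; no mechanics → C(11,7) = 330.
Add back selections omitting two groups (i.e. drawn from a single group): C(4,7) + C(7,7) + C(6,7) = 1.
By inclusion–exclusion: 19448 − 2166 + 1 = 17283.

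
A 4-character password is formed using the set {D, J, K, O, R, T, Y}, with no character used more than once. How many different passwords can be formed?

840

This is a permutation of 4 out of 7: P(7,4) = 7!/3!.
7 × 6 × 5 × 4 = 840.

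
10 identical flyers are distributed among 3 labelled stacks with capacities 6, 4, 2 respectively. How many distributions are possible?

Without the upper bounds there are C(12,2) = 66 ways to split 10 among 3 stacks.
Subtract solutions that violate a single cap (substitute x_i' = x_i − (cap_i+1)): x_1 ≥ 7 gives C(5,2) = 10; x_2 ≥ 5 gives C(7,2) = 21; x_3 ≥ 3 gives C(9,2) = 36. Together 67.
Add back pairs where two caps are both exceeded: 0 + 1 + 6 = 7.
By inclusion–exclusion the count is 66 − 67 + 7 = 6.

6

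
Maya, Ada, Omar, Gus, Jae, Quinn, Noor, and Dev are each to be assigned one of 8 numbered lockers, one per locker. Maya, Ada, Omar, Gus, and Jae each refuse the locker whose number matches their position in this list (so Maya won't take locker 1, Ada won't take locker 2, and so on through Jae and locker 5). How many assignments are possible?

21234

Let Aᵢ (for 1 ≤ i ≤ 5) be the placements that put person i in their forbidden locker. Any j of these fix j positions, leaving (8−j)! ways to fill the rest, and there are C(5,j) ways to pick which j.
By inclusion–exclusion, the number of valid placements is Σ_{j=0}^{5} (−1)^j C(5,j)·(8−j)!.
Computing: 40320 − 25200 + 7200 − 1200 + 120 − 6 = 21234.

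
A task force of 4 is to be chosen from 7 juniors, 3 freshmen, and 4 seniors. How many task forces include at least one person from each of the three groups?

462

Unrestricted: C(14,4) = 1001 ways to pick any 4 of the 14.
Selections missing a whole group: no juniors → C(7,4) = 35; no freshmen → C(11,4) = 330; no seniors → C(10,4) = 210.
Add back selections omitting two groups (i.e. drawn from a single group): C(7,4) + C(3,4) + C(4,4) = 36.
By inclusion–exclusion: 1001 − 575 + 36 = 462.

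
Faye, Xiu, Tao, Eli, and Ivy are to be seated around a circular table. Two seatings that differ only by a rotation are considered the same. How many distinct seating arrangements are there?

24

Fix one person's seat to break rotational symmetry; the remaining 4 people can be arranged in (4)! = 24 ways.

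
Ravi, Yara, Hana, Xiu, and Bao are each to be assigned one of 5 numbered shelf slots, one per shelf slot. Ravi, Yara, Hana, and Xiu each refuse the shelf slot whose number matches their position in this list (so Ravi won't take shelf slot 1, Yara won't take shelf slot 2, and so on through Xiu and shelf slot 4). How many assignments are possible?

Let Aᵢ (for 1 ≤ i ≤ 4) be the placements that put person i in their forbidden shelf slot. Any j of these fix j positions, leaving (5−j)! ways to fill the rest, and there are C(4,j) ways to pick which j.
By inclusion–exclusion, the number of valid placements is Σ_{j=0}^{4} (−1)^j C(4,j)·(5−j)!.
Computing: 120 − 96 + 36 − 8 + 1 = 53.

53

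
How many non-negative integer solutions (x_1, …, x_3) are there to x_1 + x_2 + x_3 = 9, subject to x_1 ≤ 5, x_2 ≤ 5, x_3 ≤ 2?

9

Without the upper bounds there are C(11,2) = 55 ways to split 9 among 3 variables.
Subtract solutions that violate a single cap (substitute x_i' = x_i − (cap_i+1)): x_1 ≥ 6 gives C(5,2) = 10; x_2 ≥ 6 gives C(5,2) = 10; x_3 ≥ 3 gives C(8,2) = 28. Together 48.
Add back pairs where two caps are both exceeded: 0 + 1 + 1 = 2.
By inclusion–exclusion the count is 55 − 48 + 2 = 9.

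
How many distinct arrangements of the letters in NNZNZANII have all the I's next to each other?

Treat the 2 copies of I as a single block. The multiset to arrange is then {II, A, N, N, N, N, Z, Z}, 8 items in all.
That gives (8)!/(4!·2!) = 840 arrangements.

840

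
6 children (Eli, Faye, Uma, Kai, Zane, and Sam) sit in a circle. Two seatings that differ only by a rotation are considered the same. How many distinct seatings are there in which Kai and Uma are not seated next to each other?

72

All circular seatings of 6 people number (5)! = 120.
Those with Kai next to Uma: fuse the pair into one unit and seat 5 units around a circle — 2·(4)! = 48.
Subtracting, 120 − 48 = 72.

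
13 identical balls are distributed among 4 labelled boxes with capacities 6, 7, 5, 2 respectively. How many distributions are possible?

Ignoring the caps, the number of non-negative solutions to x_1+…+x_4 = 13 is C(16,3) = 560.
Subtract solutions that violate a single cap (substitute x_i' = x_i − (cap_i+1)): x_1 ≥ 7 gives C(9,3) = 84; x_2 ≥ 8 gives C(8,3) = 56; x_3 ≥ 6 gives C(10,3) = 120; x_4 ≥ 3 gives C(13,3) = 286. Together 546.
Add back pairs where two caps are both exceeded: 0 + 1 + 20 + 0 + 10 + 35 = 66.
By inclusion–exclusion the count is 560 − 546 + 66 = 80.

80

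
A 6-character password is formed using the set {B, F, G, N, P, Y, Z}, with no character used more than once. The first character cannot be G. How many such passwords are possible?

The first character has 7−1 = 6 choices (anything except G).
The remaining 5 characters are filled from the other 6 symbols without repetition: 6 × 5 × 4 × 3 × 2 = 720.
Total: 6 × 720 = 4320.

4320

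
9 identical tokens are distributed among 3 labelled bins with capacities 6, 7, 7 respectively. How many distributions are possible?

43

Without the upper bounds there are C(11,2) = 55 ways to split 9 among 3 bins.
Subtract solutions that violate a single cap (substitute x_i' = x_i − (cap_i+1)): x_1 ≥ 7 gives C(4,2) = 6; x_2 ≥ 8 gives C(3,2) = 3; x_3 ≥ 8 gives C(3,2) = 3. Together 12.
No two caps can be exceeded simultaneously, so the pair terms are all 0.
By inclusion–exclusion the count is 55 − 12 + 0 = 43.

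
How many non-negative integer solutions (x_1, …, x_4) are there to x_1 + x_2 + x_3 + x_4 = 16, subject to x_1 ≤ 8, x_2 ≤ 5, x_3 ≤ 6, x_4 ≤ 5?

141

Without the upper bounds there are C(19,3) = 969 ways to split 16 among 4 variables.
Subtract solutions that violate a single cap (substitute x_i' = x_i − (cap_i+1)): x_1 ≥ 9 gives C(10,3) = 120; x_2 ≥ 6 gives C(13,3) = 286; x_3 ≥ 7 gives C(12,3) = 220; x_4 ≥ 6 gives C(13,3) = 286. Together 912.
Add back pairs where two caps are both exceeded: 4 + 1 + 4 + 20 + 35 + 20 = 84.
By inclusion–exclusion the count is 969 − 912 + 84 = 141.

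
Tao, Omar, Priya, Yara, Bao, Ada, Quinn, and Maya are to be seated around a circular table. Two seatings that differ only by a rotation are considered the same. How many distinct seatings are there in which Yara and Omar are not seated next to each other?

All circular seatings of 8 people number (7)! = 5040.
Seatings with Yara beside Omar: treat them as a block with 2 internal orders, giving 2 × (6)! = 1440.
Subtracting, 5040 − 1440 = 3600.

3600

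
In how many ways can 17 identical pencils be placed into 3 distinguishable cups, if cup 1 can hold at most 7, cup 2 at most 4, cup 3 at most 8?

Ignoring the caps, the number of non-negative solutions to x_1+…+x_3 = 17 is C(19,2) = 171.
Subtract solutions that violate a single cap (substitute x_i' = x_i − (cap_i+1)): x_1 ≥ 8 gives C(11,2) = 55; x_2 ≥ 5 gives C(14,2) = 91; x_3 ≥ 9 gives C(10,2) = 45. Together 191.
Add back pairs where two caps are both exceeded: 15 + 1 + 10 = 26.
By inclusion–exclusion the count is 171 − 191 + 26 = 6.

6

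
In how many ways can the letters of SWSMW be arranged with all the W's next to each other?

Treat the 2 copies of W as a single block. The multiset to arrange is then {WW, M, S, S}, 4 items in all.
That gives (4)!/(2!) = 12 arrangements.

12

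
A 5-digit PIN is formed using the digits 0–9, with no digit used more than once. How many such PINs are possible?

30240

Choose and order 5 of the 10 symbols: the first digit has 10 options, the next 9, and so on down to 6.
10 × 9 × 8 × 7 × 6 = 30240.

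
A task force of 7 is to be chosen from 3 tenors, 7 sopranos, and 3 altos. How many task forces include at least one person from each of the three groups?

1477

With no constraint there are C(13,7) = 1716 possible selections.
Selections missing a whole group: no tenors → C(10,7) = 120; no sopranos → C(6,7) = 0; no altos → C(10,7) = 120.
Add back selections omitting two groups (i.e. drawn from a single group): C(3,7) + C(7,7) + C(3,7) = 1.
By inclusion–exclusion: 1716 − 240 + 1 = 1477.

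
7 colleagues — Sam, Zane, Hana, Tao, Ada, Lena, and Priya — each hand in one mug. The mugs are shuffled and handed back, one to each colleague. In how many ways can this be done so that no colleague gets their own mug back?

Let Aᵢ be the assignments in which colleague i gets their own mug. We want the size of the complement of A₁∪…∪A_7.
By inclusion–exclusion this is Σ_{j=0}^{7} (−1)^j C(7,j)·(7−j)!.
Computing: 5040 − 5040 + 2520 − 840 + 210 − 42 + 7 − 1 = 1854.

1854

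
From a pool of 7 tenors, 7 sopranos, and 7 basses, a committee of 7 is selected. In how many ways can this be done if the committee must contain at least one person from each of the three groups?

105987

With no constraint there are C(21,7) = 116280 possible selections.
Subtract selections that omit an entire group: no tenors → C(14,7) = 3432; no sopranos → C(14,7) = 3432; no basses → C(14,7) = 3432.
Add back selections omitting two groups (i.e. drawn from a single group): C(7,7) + C(7,7) + C(7,7) = 3.
By inclusion–exclusion: 116280 − 10296 + 3 = 105987.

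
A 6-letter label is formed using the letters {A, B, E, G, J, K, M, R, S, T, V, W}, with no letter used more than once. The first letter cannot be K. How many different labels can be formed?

609840

The first letter has 12−1 = 11 choices (anything except K).
The remaining 5 letters are filled from the other 11 symbols without repetition: 11 × 10 × 9 × 8 × 7 = 55440.
Total: 11 × 55440 = 609840.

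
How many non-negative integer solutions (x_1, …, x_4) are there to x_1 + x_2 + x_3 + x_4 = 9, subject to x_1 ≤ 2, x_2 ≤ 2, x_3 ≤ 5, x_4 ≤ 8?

53

Ignoring the caps, the number of non-negative solutions to x_1+…+x_4 = 9 is C(12,3) = 220.
Subtract solutions that violate a single cap (substitute x_i' = x_i − (cap_i+1)): x_1 ≥ 3 gives C(9,3) = 84; x_2 ≥ 3 gives C(9,3) = 84; x_3 ≥ 6 gives C(6,3) = 20; x_4 ≥ 9 gives C(3,3) = 1. Together 189.
Add back pairs where two caps are both exceeded: 20 + 1 + 0 + 1 + 0 + 0 = 22.
By inclusion–exclusion the count is 220 − 189 + 22 = 53.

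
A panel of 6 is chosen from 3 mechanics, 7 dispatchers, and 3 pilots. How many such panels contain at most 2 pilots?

Split by how many pilots are chosen (0 through 2).
Sum: C(3,0)·C(10,6) + C(3,1)·C(10,5) + C(3,2)·C(10,4) = 210 + 756 + 630 = 1596.

1596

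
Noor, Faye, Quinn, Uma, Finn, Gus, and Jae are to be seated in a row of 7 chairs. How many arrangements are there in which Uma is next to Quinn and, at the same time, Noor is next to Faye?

480

Treat {Uma,Quinn} as one block (2 orders) and {Noor,Faye} as another (2 orders).
That leaves 5 units to arrange: 2 × 2 × 5! = 4 × 120 = 480.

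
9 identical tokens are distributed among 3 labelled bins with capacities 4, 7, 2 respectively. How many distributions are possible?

12

Without the upper bounds there are C(11,2) = 55 ways to split 9 among 3 bins.
Subtract solutions that violate a single cap (substitute x_i' = x_i − (cap_i+1)): x_1 ≥ 5 gives C(6,2) = 15; x_2 ≥ 8 gives C(3,2) = 3; x_3 ≥ 3 gives C(8,2) = 28. Together 46.
Add back pairs where two caps are both exceeded: 0 + 3 + 0 = 3.
By inclusion–exclusion the count is 55 − 46 + 3 = 12.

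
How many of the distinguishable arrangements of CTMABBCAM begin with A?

With the first slot taken by A, it remains to arrange the other 8 letters (CTMBBCAM).
Those 8 letters have B appearing twice, C appearing twice, and M appearing twice, giving (8)!/(2!·2!·2!) = 5040.

5040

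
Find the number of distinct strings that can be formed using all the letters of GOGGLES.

GOGGLES has 7 letters with G appearing 3 times.
Dividing 7! = 5040 by 3! = 6 for the repeated letters gives 840.

840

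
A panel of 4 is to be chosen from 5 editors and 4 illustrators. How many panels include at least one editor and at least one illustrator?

Unrestricted: C(9,4) = 126 ways to pick any 4 of the 9.
Selections missing a whole group: no editors → C(4,4) = 1; no illustrators → C(5,4) = 5.
Both groups omitted at once is impossible, so 126 − 6 = 120.

120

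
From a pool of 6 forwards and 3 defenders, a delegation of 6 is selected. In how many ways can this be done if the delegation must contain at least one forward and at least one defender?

83

With no constraint there are C(9,6) = 84 possible selections.
Subtract selections that omit an entire group: no forwards → C(3,6) = 0; no defenders → C(6,6) = 1.
Both groups omitted at once is impossible, so 84 − 1 = 83.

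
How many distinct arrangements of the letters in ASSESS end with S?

20

Fix S in the last position and arrange the remaining 5 letters.
Those 5 letters have S appearing 3 times, giving (5)!/(3!) = 20.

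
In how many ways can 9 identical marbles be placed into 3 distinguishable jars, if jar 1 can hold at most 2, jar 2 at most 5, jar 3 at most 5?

By stars and bars, unrestricted non-negative solutions to x_1+…+x_3 = 9 number C(9+2,2) = 55.
Subtract solutions that violate a single cap (substitute x_i' = x_i − (cap_i+1)): x_1 ≥ 3 gives C(8,2) = 28; x_2 ≥ 6 gives C(5,2) = 10; x_3 ≥ 6 gives C(5,2) = 10. Together 48.
Add back pairs where two caps are both exceeded: 1 + 1 + 0 = 2.
By inclusion–exclusion the count is 55 − 48 + 2 = 9.

9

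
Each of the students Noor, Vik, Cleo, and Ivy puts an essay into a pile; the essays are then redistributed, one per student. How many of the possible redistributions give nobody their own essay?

This is the derangement count D_4: permutations of 4 items with no fixed point.
By inclusion–exclusion this is Σ_{j=0}^{4} (−1)^j C(4,j)·(4−j)!.
Computing: 24 − 24 + 12 − 4 + 1 = 9.

9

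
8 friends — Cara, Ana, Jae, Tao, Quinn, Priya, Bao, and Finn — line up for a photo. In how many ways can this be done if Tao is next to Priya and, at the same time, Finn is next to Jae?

Treat {Tao,Priya} as one block (2 orders) and {Finn,Jae} as another (2 orders).
That leaves 6 units to arrange: 2 × 2 × 6! = 4 × 720 = 2880.

2880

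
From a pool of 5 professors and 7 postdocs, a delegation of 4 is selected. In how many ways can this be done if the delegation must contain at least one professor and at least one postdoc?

Total 4-person selections from all 12: C(12,4) = 495.
Subtract selections that omit an entire group: no professors → C(7,4) = 35; no postdocs → C(5,4) = 5.
Both groups omitted at once is impossible, so 495 − 40 = 455.

455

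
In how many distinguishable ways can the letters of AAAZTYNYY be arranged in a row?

AAAZTYNYY has 9 letters with A appearing 3 times and Y appearing 3 times.
The number of distinct arrangements is 9!/(3!·3!) = 362880/36 = 10080.

10080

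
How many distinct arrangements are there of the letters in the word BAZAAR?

120

BAZAAR has 6 letters with A appearing 3 times.
So there are 6! / (3!) = 120 distinguishable arrangements.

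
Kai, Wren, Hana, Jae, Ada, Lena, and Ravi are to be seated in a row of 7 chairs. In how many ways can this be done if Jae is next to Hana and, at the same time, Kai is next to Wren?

480

Treat {Jae,Hana} as one block (2 orders) and {Kai,Wren} as another (2 orders).
That leaves 5 units to arrange: 2 × 2 × 5! = 4 × 120 = 480.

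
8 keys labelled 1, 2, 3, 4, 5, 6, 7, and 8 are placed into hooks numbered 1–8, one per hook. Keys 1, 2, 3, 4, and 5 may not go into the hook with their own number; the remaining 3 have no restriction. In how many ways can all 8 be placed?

21234

Let Aᵢ (for 1 ≤ i ≤ 5) be the placements that put key i in its forbidden hook. Any j of these fix j positions, leaving (8−j)! ways to fill the rest, and there are C(5,j) ways to pick which j.
By inclusion–exclusion, the number of valid placements is Σ_{j=0}^{5} (−1)^j C(5,j)·(8−j)!.
Computing: 40320 − 25200 + 7200 − 1200 + 120 − 6 = 21234.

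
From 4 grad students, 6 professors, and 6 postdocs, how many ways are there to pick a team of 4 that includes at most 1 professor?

Split by how many professors are chosen (0 through 1).
Sum: C(6,0)·C(10,4) + C(6,1)·C(10,3) = 210 + 720 = 930.

930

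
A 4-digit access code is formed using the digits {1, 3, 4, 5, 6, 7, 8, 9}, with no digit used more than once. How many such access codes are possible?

Choose and order 4 of the 8 symbols: the first digit has 8 options, the next 7, then 6, 5.
That product is 8 × 7 × 6 × 5 = 1680.

1680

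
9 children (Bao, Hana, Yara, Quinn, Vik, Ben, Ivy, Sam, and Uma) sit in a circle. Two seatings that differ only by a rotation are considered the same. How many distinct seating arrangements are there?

Seat Bao anywhere (absorbing the rotational symmetry), then permute the other 8: (8)! = 40320.

40320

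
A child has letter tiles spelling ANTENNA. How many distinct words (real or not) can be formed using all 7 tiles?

420

Letter multiplicities in ANTENNA: A×2, E×1, N×3, T×1.
So there are 7! / (3!·2!) = 420 distinguishable arrangements.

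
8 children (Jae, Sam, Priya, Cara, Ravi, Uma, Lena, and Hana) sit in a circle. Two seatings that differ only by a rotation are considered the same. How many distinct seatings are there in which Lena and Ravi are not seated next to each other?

3600

Without the restriction there are (7)! = 5040 seatings.
Seatings with Lena beside Ravi: treat them as a block with 2 internal orders, giving 2 × (6)! = 1440.
Subtracting, 5040 − 1440 = 3600.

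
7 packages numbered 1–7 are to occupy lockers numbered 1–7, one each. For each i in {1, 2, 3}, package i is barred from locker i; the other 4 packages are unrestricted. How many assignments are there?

Let Aᵢ (for i ∈ {1, 2, 3}) be the placements that put package i in its forbidden locker. Any j of these fix j positions, leaving (7−j)! ways to fill the rest, and there are C(3,j) ways to pick which j.
By inclusion–exclusion, the number of valid placements is Σ_{j=0}^{3} (−1)^j C(3,j)·(7−j)!.
Computing: 5040 − 2160 + 360 − 24 = 3216.

3216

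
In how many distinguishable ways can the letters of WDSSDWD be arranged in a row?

210

The 7 letters of WDSSDWD have repeats: D appearing 3 times, S appearing twice, and W appearing twice.
Dividing 7! = 5040 by 3!·2!·2! = 24 for the repeated letters gives 210.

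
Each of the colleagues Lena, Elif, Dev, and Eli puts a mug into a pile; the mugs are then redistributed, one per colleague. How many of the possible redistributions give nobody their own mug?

Let Aᵢ be the assignments in which colleague i gets their own mug. We want the size of the complement of A₁∪…∪A_4.
By inclusion–exclusion this is Σ_{j=0}^{4} (−1)^j C(4,j)·(4−j)!.
Computing: 24 − 24 + 12 − 4 + 1 = 9.

9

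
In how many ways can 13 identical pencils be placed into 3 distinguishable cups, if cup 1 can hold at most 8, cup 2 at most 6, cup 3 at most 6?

34

By stars and bars, unrestricted non-negative solutions to x_1+…+x_3 = 13 number C(13+2,2) = 105.
Subtract solutions that violate a single cap (substitute x_i' = x_i − (cap_i+1)): x_1 ≥ 9 gives C(6,2) = 15; x_2 ≥ 7 gives C(8,2) = 28; x_3 ≥ 7 gives C(8,2) = 28. Together 71.
No two caps can be exceeded simultaneously, so the pair terms are all 0.
By inclusion–exclusion the count is 105 − 71 + 0 = 34.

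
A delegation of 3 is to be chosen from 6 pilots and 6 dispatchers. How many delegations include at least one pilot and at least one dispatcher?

180

Total 3-person selections from all 12: C(12,3) = 220.
Selections missing a whole group: no pilots → C(6,3) = 20; no dispatchers → C(6,3) = 20.
Both groups omitted at once is impossible, so 220 − 40 = 180.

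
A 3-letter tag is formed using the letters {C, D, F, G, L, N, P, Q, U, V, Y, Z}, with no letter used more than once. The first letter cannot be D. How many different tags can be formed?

The first letter has 12−1 = 11 choices (anything except D).
The remaining 2 letters are filled from the other 11 symbols without repetition: 11 × 10 = 110.
Total: 11 × 110 = 1210.

1210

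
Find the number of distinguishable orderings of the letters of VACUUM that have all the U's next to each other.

Treat the 2 copies of U as a single block. The multiset to arrange is then {UU, A, C, M, V}, 5 items in all.
All 5 items are distinct, so there are (5)! = 120 arrangements.

120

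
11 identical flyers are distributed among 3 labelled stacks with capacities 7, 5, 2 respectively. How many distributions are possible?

Without the upper bounds there are C(13,2) = 78 ways to split 11 among 3 stacks.
Subtract solutions that violate a single cap (substitute x_i' = x_i − (cap_i+1)): x_1 ≥ 8 gives C(5,2) = 10; x_2 ≥ 6 gives C(7,2) = 21; x_3 ≥ 3 gives C(10,2) = 45. Together 76.
Add back pairs where two caps are both exceeded: 0 + 1 + 6 = 7.
By inclusion–exclusion the count is 78 − 76 + 7 = 9.

9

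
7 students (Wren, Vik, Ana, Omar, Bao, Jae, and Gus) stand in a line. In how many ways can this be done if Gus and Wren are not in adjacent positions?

There are 7! = 5040 arrangements in all. If Gus and Wren are adjacent, merging them into one block gives 2·(6)! = 1440 arrangements.
So 5040 − 1440 = 3600 arrangements keep them apart.

3600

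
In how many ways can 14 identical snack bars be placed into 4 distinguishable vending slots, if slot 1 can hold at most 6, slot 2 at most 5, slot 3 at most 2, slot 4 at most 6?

By stars and bars, unrestricted non-negative solutions to x_1+…+x_4 = 14 number C(14+3,3) = 680.
Subtract solutions that violate a single cap (substitute x_i' = x_i − (cap_i+1)): x_1 ≥ 7 gives C(10,3) = 120; x_2 ≥ 6 gives C(11,3) = 165; x_3 ≥ 3 gives C(14,3) = 364; x_4 ≥ 7 gives C(10,3) = 120. Together 769.
Add back pairs where two caps are both exceeded: 4 + 35 + 1 + 56 + 4 + 35 = 135.
By inclusion–exclusion the count is 680 − 769 + 135 = 46.

46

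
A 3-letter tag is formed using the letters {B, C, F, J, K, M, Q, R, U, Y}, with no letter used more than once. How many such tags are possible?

This is a permutation of 3 out of 10: P(10,3) = 10!/7!.
10 × 9 × 8 = 720.

720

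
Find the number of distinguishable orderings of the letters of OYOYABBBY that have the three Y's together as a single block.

420

Treat the 3 copies of Y as a single block. The multiset to arrange is then {YYY, A, B, B, B, O, O}, 7 items in all.
That gives (7)!/(3!·2!) = 420 arrangements.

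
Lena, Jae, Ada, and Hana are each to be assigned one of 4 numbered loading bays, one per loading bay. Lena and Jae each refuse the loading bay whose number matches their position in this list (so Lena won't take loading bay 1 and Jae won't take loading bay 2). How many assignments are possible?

Let Aᵢ (for i ∈ {1, 2}) be the placements that put person i in their forbidden loading bay. Any j of these fix j positions, leaving (4−j)! ways to fill the rest, and there are C(2,j) ways to pick which j.
By inclusion–exclusion, the number of valid placements is Σ_{j=0}^{2} (−1)^j C(2,j)·(4−j)!.
Computing: 24 − 12 + 2 = 14.

14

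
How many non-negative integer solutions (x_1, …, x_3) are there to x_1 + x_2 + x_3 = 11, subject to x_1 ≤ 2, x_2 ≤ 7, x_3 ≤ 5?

9

Ignoring the caps, the number of non-negative solutions to x_1+…+x_3 = 11 is C(13,2) = 78.
Subtract solutions that violate a single cap (substitute x_i' = x_i − (cap_i+1)): x_1 ≥ 3 gives C(10,2) = 45; x_2 ≥ 8 gives C(5,2) = 10; x_3 ≥ 6 gives C(7,2) = 21. Together 76.
Add back pairs where two caps are both exceeded: 1 + 6 + 0 = 7.
By inclusion–exclusion the count is 78 − 76 + 7 = 9.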